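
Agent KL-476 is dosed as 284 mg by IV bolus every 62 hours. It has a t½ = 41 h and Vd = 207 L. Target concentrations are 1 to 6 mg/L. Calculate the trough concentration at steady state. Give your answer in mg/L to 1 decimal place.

k = ln2/t½ = ln2/41 ≈ 0.016906 h⁻¹; fraction remaining f = e^(−kτ) = e^(−0.016906×62) ≈ 0.3506.
At steady state, accumulation factor R = 1/(1 − e^(−kτ)) ≈ 1.5399.
Single-dose peak C₀ = D/Vd = 284/207 ≈ 1.372 mg/L.
Cmax,ss = C₀/(1 − f) ≈ 1.372/0.6494 ≈ 2.113 mg/L.
One interval later, Cmin,ss = Cmax,ss·e^(−kτ) ≈ 2.113 × 0.3506 ≈ 0.741 mg/L.
Trough 0.7 mg/L vs MEC 1 mg/L: subtherapeutic.

0.7 mg/L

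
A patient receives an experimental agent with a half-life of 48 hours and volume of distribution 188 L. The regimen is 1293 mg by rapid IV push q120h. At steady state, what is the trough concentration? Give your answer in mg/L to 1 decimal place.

k = ln2/t½ = ln2/48 ≈ 0.014441 h⁻¹; fraction remaining f = e^(−kτ) = e^(−0.014441×120) ≈ 0.1768.
Single-dose peak C₀ = D/Vd = 1293/188 ≈ 6.878 mg/L.
Steady-state trough Cmin,ss = C₀·f/(1−f) ≈ 6.878 × 0.1768/0.8232 ≈ 1.477 mg/L.

1.5 mg/L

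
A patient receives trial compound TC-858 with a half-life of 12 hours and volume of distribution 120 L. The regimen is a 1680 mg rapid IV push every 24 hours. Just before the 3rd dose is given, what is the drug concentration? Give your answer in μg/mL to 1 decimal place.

4.4 μg/mL

f = (1/2)^(τ/t½) = (1/2)^(24/12) ≈ 0.2500.
C₀ = D/Vd = 1680/120 ≈ 14.000 μg/mL.
Before the 3rd dose, 2 doses have been given. Superposition: Cmin = C₀·(f + f²).
≈ 14.000 × (0.2500 + 0.0625) ≈ 14.000 × 0.3125 ≈ 4.375 μg/mL.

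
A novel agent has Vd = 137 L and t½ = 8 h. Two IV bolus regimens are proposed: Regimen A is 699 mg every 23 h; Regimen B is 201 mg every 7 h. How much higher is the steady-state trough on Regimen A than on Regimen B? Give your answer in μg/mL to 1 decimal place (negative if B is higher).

-1.0 μg/mL

Regimen A: f = (1/2)^(23/8) ≈ 0.1363; Cmin,ss = (699/137)·f/(1−f) ≈ 0.805 μg/mL.
Regimen B: f = (1/2)^(7/8) ≈ 0.5453; Cmin,ss = (201/137)·f/(1−f) ≈ 1.759 μg/mL.
Difference ≈ 0.805 − 1.759 ≈ -0.954 μg/mL.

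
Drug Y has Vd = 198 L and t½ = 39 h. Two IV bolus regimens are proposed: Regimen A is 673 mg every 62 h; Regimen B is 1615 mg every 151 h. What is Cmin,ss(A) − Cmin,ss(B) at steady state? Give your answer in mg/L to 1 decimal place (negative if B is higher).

Regimen A: f = (1/2)^(62/39) ≈ 0.3322; Cmin,ss = (673/198)·f/(1−f) ≈ 1.691 mg/L.
Regimen B: f = (1/2)^(151/39) ≈ 0.0683; Cmin,ss = (1615/198)·f/(1−f) ≈ 0.598 mg/L.
Difference ≈ 1.691 − 0.598 ≈ 1.093 mg/L.

1.1 mg/L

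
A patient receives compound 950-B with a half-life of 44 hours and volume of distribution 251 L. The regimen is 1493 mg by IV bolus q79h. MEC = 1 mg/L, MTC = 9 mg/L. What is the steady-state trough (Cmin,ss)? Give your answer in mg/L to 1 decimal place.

τ/t½ = 79/44 ≈ 1.7955, so fraction remaining f = (1/2)^(79/44) ≈ 0.2881.
Single-dose peak C₀ = D/Vd = 1493/251 ≈ 5.948 mg/L.
Steady-state trough Cmin,ss = C₀·f/(1−f) ≈ 5.948 × 0.2881/0.7119 ≈ 2.407 mg/L.
Trough 2.4 mg/L vs MEC 1 mg/L: adequate.

2.4 mg/L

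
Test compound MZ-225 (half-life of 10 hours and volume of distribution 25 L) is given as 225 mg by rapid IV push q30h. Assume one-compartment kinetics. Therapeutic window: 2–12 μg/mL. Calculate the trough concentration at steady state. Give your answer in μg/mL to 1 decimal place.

1.3 μg/mL

τ = 30 h = 3 half-lives, so f = (1/2)^3 = 0.125.
At steady state, R = 1/(1 − 0.125) = 8/7.
Single-dose peak C₀ = D/Vd = 225/25 = 9 μg/mL.
Steady-state peak Cmax,ss = C₀·R = 9 × 8/7 ≈ 10.286 μg/mL.
Steady-state trough Cmin,ss = Cmax,ss·f ≈ 10.286 × 0.125 ≈ 1.286 μg/mL.
Trough 1.3 μg/mL vs MEC 2 μg/mL: subtherapeutic.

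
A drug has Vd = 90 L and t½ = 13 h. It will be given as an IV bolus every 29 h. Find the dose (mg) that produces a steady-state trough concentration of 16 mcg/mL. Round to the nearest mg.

τ/t½ = 29/13 ≈ 2.2308, so f = (1/2)^(29/13) ≈ 0.213045.
Cmin,ss = (D/Vd)·f/(1−f), so D = Cmin,ss·Vd·(1−f)/f.
D = 16 × 90 × (1−f)/f ≈ 16 × 90 × 3.69384 ≈ 5319.13 mg.

5319 mg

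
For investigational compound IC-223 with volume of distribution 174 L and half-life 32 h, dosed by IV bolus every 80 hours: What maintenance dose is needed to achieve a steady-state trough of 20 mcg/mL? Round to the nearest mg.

τ/t½ = 80/32 ≈ 2.5, so f = (1/2)^(80/32) ≈ 0.176777.
Cmin,ss = (D/Vd)·f/(1−f), so D = Cmin,ss·Vd·(1−f)/f.
D = 20 × 174 × (1−f)/f ≈ 20 × 174 × 4.65684 ≈ 16205.80 mg.

16206 mg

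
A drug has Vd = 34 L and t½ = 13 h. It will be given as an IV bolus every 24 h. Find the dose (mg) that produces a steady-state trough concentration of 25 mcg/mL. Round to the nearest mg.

τ/t½ = 24/13 ≈ 1.8462, so f = (1/2)^(24/13) ≈ 0.278133.
Cmin,ss = (D/Vd)·f/(1−f), so D = Cmin,ss·Vd·(1−f)/f.
D = 25 × 34 × (1−f)/f ≈ 25 × 34 × 2.59540 ≈ 2206.09 mg.

2206 mg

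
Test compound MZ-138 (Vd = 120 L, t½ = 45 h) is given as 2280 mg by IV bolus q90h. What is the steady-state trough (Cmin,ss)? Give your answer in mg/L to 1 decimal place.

The dosing interval is 2 half-lives, so f = 2^(−2) = 0.25.
Accumulation ratio R = 1/(1 − f) = 1/0.75 = 4/3.
Single-dose peak C₀ = D/Vd = 2280/120 = 19 mg/L.
Steady-state peak Cmax,ss = C₀·R = 19 × 4/3 ≈ 25.333 mg/L.
Steady-state trough Cmin,ss = Cmax,ss·f ≈ 25.333 × 0.25 ≈ 6.333 mg/L.

6.3 mg/L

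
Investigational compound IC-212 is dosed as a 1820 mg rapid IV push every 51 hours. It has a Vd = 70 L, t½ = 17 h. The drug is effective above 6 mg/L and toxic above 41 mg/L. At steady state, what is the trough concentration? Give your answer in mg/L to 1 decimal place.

τ = 51 h = 3 half-lives, so f = (1/2)^3 = 0.125.
Accumulation ratio R = 1/(1 − f) = 1/0.875 = 8/7.
Single-dose peak C₀ = D/Vd = 1820/70 = 26 mg/L.
Steady-state peak Cmax,ss = C₀·R = 26 × 8/7 ≈ 29.714 mg/L.
Steady-state trough Cmin,ss = Cmax,ss·f ≈ 29.714 × 0.125 ≈ 3.714 mg/L.
Trough 3.7 mg/L vs MEC 6 mg/L: subtherapeutic.

3.7 mg/L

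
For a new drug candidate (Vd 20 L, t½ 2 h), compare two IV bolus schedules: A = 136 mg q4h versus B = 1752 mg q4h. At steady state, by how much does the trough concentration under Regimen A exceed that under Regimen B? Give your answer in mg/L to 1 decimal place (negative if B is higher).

Regimen A: f = (1/2)^(4/2) ≈ 0.2500; Cmin,ss = (136/20)·f/(1−f) ≈ 2.267 mg/L.
Regimen B: f = (1/2)^(4/2) ≈ 0.2500; Cmin,ss = (1752/20)·f/(1−f) ≈ 29.200 mg/L.
Difference ≈ 2.267 − 29.200 ≈ -26.933 mg/L.

-26.9 mg/L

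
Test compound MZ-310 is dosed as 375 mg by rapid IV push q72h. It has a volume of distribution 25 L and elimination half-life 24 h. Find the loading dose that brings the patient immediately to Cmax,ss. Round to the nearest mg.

429 mg

f = (1/2)^(72/24) ≈ 0.125000; accumulation ratio R = 1/(1−f) ≈ 1.14286.
Loading dose to hit Cmax,ss on first dose: D_load = D_maint·R ≈ 375 × 1.14286 ≈ 428.57 mg.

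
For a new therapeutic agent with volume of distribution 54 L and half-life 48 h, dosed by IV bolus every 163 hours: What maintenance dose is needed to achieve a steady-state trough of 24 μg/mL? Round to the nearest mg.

12345 mg

τ/t½ = 163/48 ≈ 3.3958, so f = (1/2)^(163/48) ≈ 0.095006.
Cmin,ss = (D/Vd)·f/(1−f), so D = Cmin,ss·Vd·(1−f)/f.
D = 24 × 54 × (1−f)/f ≈ 24 × 54 × 9.52565 ≈ 12345.24 mg.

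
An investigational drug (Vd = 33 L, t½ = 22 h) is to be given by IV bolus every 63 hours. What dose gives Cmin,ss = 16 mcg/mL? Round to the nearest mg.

3315 mg

τ/t½ = 63/22 ≈ 2.8636, so f = (1/2)^(63/22) ≈ 0.137391.
Cmin,ss = (D/Vd)·f/(1−f), so D = Cmin,ss·Vd·(1−f)/f.
D = 16 × 33 × (1−f)/f ≈ 16 × 33 × 6.27850 ≈ 3315.05 mg.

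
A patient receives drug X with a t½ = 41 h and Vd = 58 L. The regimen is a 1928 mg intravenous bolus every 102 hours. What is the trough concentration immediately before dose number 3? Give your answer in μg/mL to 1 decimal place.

7.0 μg/mL

f = (1/2)^(τ/t½) = (1/2)^(102/41) ≈ 0.1783.
C₀ = D/Vd = 1928/58 ≈ 33.241 μg/mL.
Before the 3rd dose, 2 doses have been given. Superposition: Cmin = C₀·(f + f²).
≈ 33.241 × (0.1783 + 0.0318) ≈ 33.241 × 0.2101 ≈ 6.984 μg/mL.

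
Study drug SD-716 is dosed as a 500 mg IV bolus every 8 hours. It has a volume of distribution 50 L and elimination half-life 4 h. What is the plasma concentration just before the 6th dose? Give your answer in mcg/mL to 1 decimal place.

3.3 mcg/mL

f = (1/2)^(τ/t½) = (1/2)^(8/4) ≈ 0.2500.
C₀ = D/Vd = 500/50 ≈ 10.000 mcg/mL.
Before the 6th dose, 5 doses have been given. Superposition: Cmin = C₀·(f + f² + … + f^5).
≈ 10.000 × (0.2500 + 0.0625 + 0.0156 + 0.0039 + 0.0010) ≈ 10.000 × 0.3330 ≈ 3.330 mcg/mL.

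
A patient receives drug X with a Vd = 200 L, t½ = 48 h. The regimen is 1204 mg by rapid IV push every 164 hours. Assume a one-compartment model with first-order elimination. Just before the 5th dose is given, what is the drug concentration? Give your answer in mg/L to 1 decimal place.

f = (1/2)^(τ/t½) = (1/2)^(164/48) ≈ 0.0936.
C₀ = D/Vd = 1204/200 ≈ 6.020 mg/L.
Before the 5th dose, 4 doses have been given. Superposition: Cmin = C₀·(f + f² + … + f^4).
≈ 6.020 × (0.0936 + 0.0088 + 0.0008 + 0.0001) ≈ 6.020 × 0.1033 ≈ 0.622 mg/L.

0.6 mg/L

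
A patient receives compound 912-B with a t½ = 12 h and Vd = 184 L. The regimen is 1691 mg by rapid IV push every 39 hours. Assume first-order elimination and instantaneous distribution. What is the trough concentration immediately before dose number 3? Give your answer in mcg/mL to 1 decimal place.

1.1 mcg/mL

f = (1/2)^(τ/t½) = (1/2)^(39/12) ≈ 0.1051.
C₀ = D/Vd = 1691/184 ≈ 9.190 mcg/mL.
Before the 3rd dose, 2 doses have been given. Superposition: Cmin = C₀·(f + f²).
≈ 9.190 × (0.1051 + 0.0110) ≈ 9.190 × 0.1161 ≈ 1.067 mcg/mL.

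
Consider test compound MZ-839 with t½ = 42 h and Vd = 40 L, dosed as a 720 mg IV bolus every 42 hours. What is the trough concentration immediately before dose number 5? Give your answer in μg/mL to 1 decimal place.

16.9 μg/mL

f = (1/2)^(τ/t½) = (1/2)^(42/42) ≈ 0.5000.
C₀ = D/Vd = 720/40 ≈ 18.000 μg/mL.
Before the 5th dose, 4 doses have been given. Superposition: Cmin = C₀·(f + f² + … + f^4).
≈ 18.000 × (0.5000 + 0.2500 + 0.1250 + 0.0625) ≈ 18.000 × 0.9375 ≈ 16.875 μg/mL.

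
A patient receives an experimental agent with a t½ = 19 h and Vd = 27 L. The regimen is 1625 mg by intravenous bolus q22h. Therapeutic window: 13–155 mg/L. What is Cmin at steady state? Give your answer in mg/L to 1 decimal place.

τ/t½ = 22/19 ≈ 1.1579, so fraction remaining f = (1/2)^(22/19) ≈ 0.4482.
Single-dose peak C₀ = D/Vd = 1625/27 ≈ 60.185 mg/L.
Steady-state trough Cmin,ss = C₀·f/(1−f) ≈ 60.185 × 0.4482/0.5518 ≈ 48.885 mg/L.
Trough 48.9 mg/L vs MEC 13 mg/L: adequate.

48.9 mg/L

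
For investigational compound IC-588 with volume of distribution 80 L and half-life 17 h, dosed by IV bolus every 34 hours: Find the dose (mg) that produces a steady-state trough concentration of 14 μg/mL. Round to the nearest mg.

τ/t½ = 34/17 ≈ 2, so f = (1/2)^(34/17) ≈ 0.250000.
Cmin,ss = (D/Vd)·f/(1−f), so D = Cmin,ss·Vd·(1−f)/f.
D = 14 × 80 × (1−f)/f ≈ 14 × 80 × 3.00000 ≈ 3360.00 mg.

3360 mg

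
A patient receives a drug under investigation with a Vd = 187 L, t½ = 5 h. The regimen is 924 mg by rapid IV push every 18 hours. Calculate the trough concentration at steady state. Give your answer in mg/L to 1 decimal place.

Over one 18-h interval, 18/5 ≈ 3.6 half-lives elapse, leaving f ≈ 0.0825 of each dose.
At steady state, accumulation factor R = 1/(1 − e^(−kτ)) ≈ 1.0899.
Single-dose peak C₀ = D/Vd = 924/187 ≈ 4.941 mg/L.
Cmax,ss = C₀/(1 − f) ≈ 4.941/0.9175 ≈ 5.385 mg/L.
Steady-state trough Cmin,ss = Cmax,ss·f ≈ 5.385 × 0.0825 ≈ 0.444 mg/L.

0.4 mg/L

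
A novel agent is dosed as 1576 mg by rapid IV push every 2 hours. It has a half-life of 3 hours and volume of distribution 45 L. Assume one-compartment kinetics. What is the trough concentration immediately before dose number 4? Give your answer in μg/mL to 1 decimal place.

44.7 μg/mL

f = (1/2)^(τ/t½) = (1/2)^(2/3) ≈ 0.6300.
C₀ = D/Vd = 1576/45 ≈ 35.022 μg/mL.
Before the 4th dose, 3 doses have been given. Superposition: Cmin = C₀·(f + f² + … + f^3).
≈ 35.022 × (0.6300 + 0.3969 + 0.2500) ≈ 35.022 × 1.2769 ≈ 44.720 μg/mL.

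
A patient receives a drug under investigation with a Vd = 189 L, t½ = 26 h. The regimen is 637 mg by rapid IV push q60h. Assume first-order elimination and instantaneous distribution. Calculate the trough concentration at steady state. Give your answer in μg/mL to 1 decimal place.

Over one 60-h interval, 60/26 ≈ 2.3077 half-lives elapse, leaving f ≈ 0.2020 of each dose.
At steady state, accumulation factor R = 1/(1 − e^(−kτ)) ≈ 1.2531.
Each bolus raises the concentration by D/Vd = 637/189 ≈ 3.370 μg/mL.
Steady-state peak Cmax,ss = C₀·R ≈ 3.370 × 1.2531 ≈ 4.223 μg/mL.
One interval later, Cmin,ss = Cmax,ss·e^(−kτ) ≈ 4.223 × 0.2020 ≈ 0.853 μg/mL.

0.9 μg/mL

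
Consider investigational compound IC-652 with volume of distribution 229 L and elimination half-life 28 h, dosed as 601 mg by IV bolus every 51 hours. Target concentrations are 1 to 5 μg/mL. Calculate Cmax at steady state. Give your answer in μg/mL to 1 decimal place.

3.7 μg/mL

k = ln2/t½ = ln2/28 ≈ 0.024755 h⁻¹; fraction remaining f = e^(−kτ) = e^(−0.024755×51) ≈ 0.2829.
At steady state, accumulation factor R = 1/(1 − e^(−kτ)) ≈ 1.3945.
Single-dose peak C₀ = D/Vd = 601/229 ≈ 2.624 μg/mL.
Steady-state peak Cmax,ss = C₀·R ≈ 2.624 × 1.3945 ≈ 3.659 μg/mL.
Peak 3.7 μg/mL vs MTC 5 μg/mL: below toxic threshold.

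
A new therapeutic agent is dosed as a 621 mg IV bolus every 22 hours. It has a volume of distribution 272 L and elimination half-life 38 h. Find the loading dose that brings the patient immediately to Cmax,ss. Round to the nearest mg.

1879 mg

f = (1/2)^(22/38) ≈ 0.669452; accumulation ratio R = 1/(1−f) ≈ 3.02528.
Loading dose to hit Cmax,ss on first dose: D_load = D_maint·R ≈ 621 × 3.02528 ≈ 1878.70 mg.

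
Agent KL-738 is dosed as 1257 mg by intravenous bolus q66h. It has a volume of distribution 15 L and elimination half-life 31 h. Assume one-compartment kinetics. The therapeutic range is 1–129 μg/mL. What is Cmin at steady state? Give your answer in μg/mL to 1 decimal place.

k = ln2/t½ = ln2/31 ≈ 0.022360 h⁻¹; fraction remaining f = e^(−kτ) = e^(−0.022360×66) ≈ 0.2286.
Each bolus raises the concentration by D/Vd = 1257/15 ≈ 83.800 μg/mL.
Steady-state trough Cmin,ss = C₀·f/(1−f) ≈ 83.800 × 0.2286/0.7714 ≈ 24.834 μg/mL.
Trough 24.8 μg/mL vs MEC 1 μg/mL: adequate.

24.8 μg/mL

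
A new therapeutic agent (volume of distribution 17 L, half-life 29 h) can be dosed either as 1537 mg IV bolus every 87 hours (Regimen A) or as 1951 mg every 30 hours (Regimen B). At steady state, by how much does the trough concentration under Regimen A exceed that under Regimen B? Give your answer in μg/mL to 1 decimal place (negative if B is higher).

-96.6 μg/mL

Regimen A: f = (1/2)^(87/29) ≈ 0.1250; Cmin,ss = (1537/17)·f/(1−f) ≈ 12.916 μg/mL.
Regimen B: f = (1/2)^(30/29) ≈ 0.4882; Cmin,ss = (1951/17)·f/(1−f) ≈ 109.473 μg/mL.
Difference ≈ 12.916 − 109.473 ≈ -96.557 μg/mL.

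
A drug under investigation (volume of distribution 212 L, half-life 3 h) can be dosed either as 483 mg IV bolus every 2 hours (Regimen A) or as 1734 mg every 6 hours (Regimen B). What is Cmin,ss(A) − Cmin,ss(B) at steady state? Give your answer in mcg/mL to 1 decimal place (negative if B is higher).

1.2 mcg/mL

Regimen A: f = (1/2)^(2/3) ≈ 0.6300; Cmin,ss = (483/212)·f/(1−f) ≈ 3.879 mcg/mL.
Regimen B: f = (1/2)^(6/3) ≈ 0.2500; Cmin,ss = (1734/212)·f/(1−f) ≈ 2.726 mcg/mL.
Difference ≈ 3.879 − 2.726 ≈ 1.153 mcg/mL.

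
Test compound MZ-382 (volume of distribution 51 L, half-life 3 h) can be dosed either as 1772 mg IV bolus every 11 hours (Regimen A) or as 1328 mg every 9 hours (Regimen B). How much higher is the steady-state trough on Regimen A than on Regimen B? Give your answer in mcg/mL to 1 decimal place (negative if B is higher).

-0.8 mcg/mL

Regimen A: f = (1/2)^(11/3) ≈ 0.0787; Cmin,ss = (1772/51)·f/(1−f) ≈ 2.968 mcg/mL.
Regimen B: f = (1/2)^(9/3) ≈ 0.1250; Cmin,ss = (1328/51)·f/(1−f) ≈ 3.720 mcg/mL.
Difference ≈ 2.968 − 3.720 ≈ -0.752 mcg/mL.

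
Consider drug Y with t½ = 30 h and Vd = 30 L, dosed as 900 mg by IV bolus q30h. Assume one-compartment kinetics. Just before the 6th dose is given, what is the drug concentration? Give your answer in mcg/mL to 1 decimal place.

29.1 mcg/mL

f = (1/2)^(τ/t½) = (1/2)^(30/30) ≈ 0.5000.
C₀ = D/Vd = 900/30 ≈ 30.000 mcg/mL.
Before the 6th dose, 5 doses have been given. Superposition: Cmin = C₀·(f + f² + … + f^5).
≈ 30.000 × (0.5000 + 0.2500 + 0.1250 + 0.0625 + 0.0313) ≈ 30.000 × 0.9688 ≈ 29.064 mcg/mL.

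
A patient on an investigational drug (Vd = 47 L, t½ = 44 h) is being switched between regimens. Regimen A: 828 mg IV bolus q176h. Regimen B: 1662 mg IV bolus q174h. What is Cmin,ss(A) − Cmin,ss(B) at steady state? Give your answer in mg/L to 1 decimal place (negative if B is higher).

Regimen A: f = (1/2)^(176/44) ≈ 0.0625; Cmin,ss = (828/47)·f/(1−f) ≈ 1.174 mg/L.
Regimen B: f = (1/2)^(174/44) ≈ 0.0645; Cmin,ss = (1662/47)·f/(1−f) ≈ 2.438 mg/L.
Difference ≈ 1.174 − 2.438 ≈ -1.264 mg/L.

-1.3 mg/L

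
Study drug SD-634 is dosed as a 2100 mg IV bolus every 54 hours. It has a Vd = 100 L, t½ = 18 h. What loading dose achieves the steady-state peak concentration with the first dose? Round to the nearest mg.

f = (1/2)^(54/18) ≈ 0.125000; accumulation ratio R = 1/(1−f) ≈ 1.14286.
Loading dose to hit Cmax,ss on first dose: D_load = D_maint·R ≈ 2100 × 1.14286 ≈ 2400.01 mg.

2400 mg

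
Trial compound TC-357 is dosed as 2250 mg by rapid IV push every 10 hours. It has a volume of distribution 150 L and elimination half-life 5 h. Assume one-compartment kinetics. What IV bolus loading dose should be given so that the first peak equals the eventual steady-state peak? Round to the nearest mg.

f = (1/2)^(10/5) ≈ 0.250000; accumulation ratio R = 1/(1−f) ≈ 1.33333.
Loading dose to hit Cmax,ss on first dose: D_load = D_maint·R ≈ 2250 × 1.33333 ≈ 2999.99 mg.

3000 mg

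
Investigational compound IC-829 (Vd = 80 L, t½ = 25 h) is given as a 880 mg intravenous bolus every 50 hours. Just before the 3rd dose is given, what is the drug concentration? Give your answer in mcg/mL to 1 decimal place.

f = (1/2)^(τ/t½) = (1/2)^(50/25) ≈ 0.2500.
C₀ = D/Vd = 880/80 ≈ 11.000 mcg/mL.
Before the 3rd dose, 2 doses have been given. Superposition: Cmin = C₀·(f + f²).
≈ 11.000 × (0.2500 + 0.0625) ≈ 11.000 × 0.3125 ≈ 3.438 mcg/mL.

3.4 mcg/mL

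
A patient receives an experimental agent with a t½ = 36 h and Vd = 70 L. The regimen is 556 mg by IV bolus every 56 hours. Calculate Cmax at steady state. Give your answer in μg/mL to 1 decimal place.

k = ln2/t½ = ln2/36 ≈ 0.019254 h⁻¹; fraction remaining f = e^(−kτ) = e^(−0.019254×56) ≈ 0.3402.
At steady state, accumulation factor R = 1/(1 − e^(−kτ)) ≈ 1.5156.
Each bolus raises the concentration by D/Vd = 556/70 ≈ 7.943 μg/mL.
Cmax,ss = C₀/(1 − f) ≈ 7.943/0.6598 ≈ 12.038 μg/mL.

12.0 μg/mL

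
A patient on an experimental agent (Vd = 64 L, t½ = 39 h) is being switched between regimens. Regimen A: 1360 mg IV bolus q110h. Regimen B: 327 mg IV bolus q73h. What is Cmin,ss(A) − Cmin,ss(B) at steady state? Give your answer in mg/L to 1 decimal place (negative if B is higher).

1.6 mg/L

Regimen A: f = (1/2)^(110/39) ≈ 0.1416; Cmin,ss = (1360/64)·f/(1−f) ≈ 3.505 mg/L.
Regimen B: f = (1/2)^(73/39) ≈ 0.2732; Cmin,ss = (327/64)·f/(1−f) ≈ 1.921 mg/L.
Difference ≈ 3.505 − 1.921 ≈ 1.584 mg/L.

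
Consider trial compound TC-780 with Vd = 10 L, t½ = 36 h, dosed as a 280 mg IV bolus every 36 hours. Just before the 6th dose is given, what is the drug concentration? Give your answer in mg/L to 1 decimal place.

27.1 mg/L

f = (1/2)^(τ/t½) = (1/2)^(36/36) ≈ 0.5000.
C₀ = D/Vd = 280/10 ≈ 28.000 mg/L.
Before the 6th dose, 5 doses have been given. Superposition: Cmin = C₀·(f + f² + … + f^5).
≈ 28.000 × (0.5000 + 0.2500 + 0.1250 + 0.0625 + 0.0313) ≈ 28.000 × 0.9688 ≈ 27.126 mg/L.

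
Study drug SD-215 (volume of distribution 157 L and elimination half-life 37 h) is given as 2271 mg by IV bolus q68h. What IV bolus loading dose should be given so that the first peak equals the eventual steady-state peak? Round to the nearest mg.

f = (1/2)^(68/37) ≈ 0.279741; accumulation ratio R = 1/(1−f) ≈ 1.38839.
Loading dose to hit Cmax,ss on first dose: D_load = D_maint·R ≈ 2271 × 1.38839 ≈ 3153.03 mg.

3153 mg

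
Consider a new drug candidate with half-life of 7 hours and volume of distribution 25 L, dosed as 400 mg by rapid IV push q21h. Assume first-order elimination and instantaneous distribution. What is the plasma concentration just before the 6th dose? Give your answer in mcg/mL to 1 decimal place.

2.3 mcg/mL

f = (1/2)^(τ/t½) = (1/2)^(21/7) ≈ 0.1250.
C₀ = D/Vd = 400/25 ≈ 16.000 mcg/mL.
Before the 6th dose, 5 doses have been given. Superposition: Cmin = C₀·(f + f² + … + f^5).
≈ 16.000 × (0.1250 + 0.0156 + 0.0020 + 0.0002 + 0.0000) ≈ 16.000 × 0.1428 ≈ 2.285 mcg/mL.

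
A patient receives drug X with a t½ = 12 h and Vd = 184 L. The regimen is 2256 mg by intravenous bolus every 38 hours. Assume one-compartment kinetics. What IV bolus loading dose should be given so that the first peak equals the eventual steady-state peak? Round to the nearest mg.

2539 mg

f = (1/2)^(38/12) ≈ 0.111362; accumulation ratio R = 1/(1−f) ≈ 1.12532.
Loading dose to hit Cmax,ss on first dose: D_load = D_maint·R ≈ 2256 × 1.12532 ≈ 2538.72 mg.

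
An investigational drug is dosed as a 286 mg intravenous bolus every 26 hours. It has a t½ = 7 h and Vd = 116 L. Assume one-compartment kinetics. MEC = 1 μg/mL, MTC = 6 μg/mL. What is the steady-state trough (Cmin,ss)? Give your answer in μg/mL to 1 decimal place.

τ/t½ = 26/7 ≈ 3.7143, so fraction remaining f = (1/2)^(26/7) ≈ 0.0762.
At steady state, accumulation factor R = 1/(1 − e^(−kτ)) ≈ 1.0825.
Single-dose peak C₀ = D/Vd = 286/116 ≈ 2.466 μg/mL.
Steady-state peak Cmax,ss = C₀·R ≈ 2.466 × 1.0825 ≈ 2.669 μg/mL.
Steady-state trough Cmin,ss = Cmax,ss·f ≈ 2.669 × 0.0762 ≈ 0.203 μg/mL.
Trough 0.2 μg/mL vs MEC 1 μg/mL: subtherapeutic.

0.2 μg/mL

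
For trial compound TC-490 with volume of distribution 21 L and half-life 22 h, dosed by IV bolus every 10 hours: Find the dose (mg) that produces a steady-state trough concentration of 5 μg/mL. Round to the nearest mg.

39 mg

τ/t½ = 10/22 ≈ 0.45455, so f = (1/2)^(10/22) ≈ 0.729740.
Cmin,ss = (D/Vd)·f/(1−f), so D = Cmin,ss·Vd·(1−f)/f.
D = 5 × 21 × (1−f)/f ≈ 5 × 21 × 0.37035 ≈ 38.89 mg.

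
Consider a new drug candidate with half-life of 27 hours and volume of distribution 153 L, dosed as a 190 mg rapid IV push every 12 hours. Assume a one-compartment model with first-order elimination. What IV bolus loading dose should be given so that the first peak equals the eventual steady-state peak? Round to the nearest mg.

f = (1/2)^(12/27) ≈ 0.734867; accumulation ratio R = 1/(1−f) ≈ 3.77169.
Loading dose to hit Cmax,ss on first dose: D_load = D_maint·R ≈ 190 × 3.77169 ≈ 716.62 mg.

717 mg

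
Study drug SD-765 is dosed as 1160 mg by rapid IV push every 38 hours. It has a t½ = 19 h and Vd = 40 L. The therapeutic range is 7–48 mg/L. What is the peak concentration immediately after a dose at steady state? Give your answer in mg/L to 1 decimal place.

38.7 mg/L

The dosing interval is 2 half-lives, so f = 2^(−2) = 0.25.
At steady state, R = 1/(1 − 0.25) = 4/3.
Single-dose peak C₀ = D/Vd = 1160/40 = 29 mg/L.
Steady-state peak Cmax,ss = C₀·R = 29 × 4/3 ≈ 38.667 mg/L.
Peak 38.7 mg/L vs MTC 48 mg/L: below toxic threshold.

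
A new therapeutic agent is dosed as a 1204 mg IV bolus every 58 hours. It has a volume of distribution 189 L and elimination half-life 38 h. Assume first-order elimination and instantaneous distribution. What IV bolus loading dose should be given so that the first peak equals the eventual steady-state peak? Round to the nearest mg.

f = (1/2)^(58/38) ≈ 0.347163; accumulation ratio R = 1/(1−f) ≈ 1.53178.
Loading dose to hit Cmax,ss on first dose: D_load = D_maint·R ≈ 1204 × 1.53178 ≈ 1844.26 mg.

1844 mg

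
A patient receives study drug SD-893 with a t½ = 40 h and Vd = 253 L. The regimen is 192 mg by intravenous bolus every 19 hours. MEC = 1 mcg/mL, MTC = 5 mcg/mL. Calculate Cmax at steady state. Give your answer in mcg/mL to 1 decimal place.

2.7 mcg/mL

k = ln2/t½ = ln2/40 ≈ 0.017329 h⁻¹; fraction remaining f = e^(−kτ) = e^(−0.017329×19) ≈ 0.7195.
Accumulation ratio R = 1/(1 − f) ≈ 1/0.2805 ≈ 3.5651.
Each bolus raises the concentration by D/Vd = 192/253 ≈ 0.759 mcg/mL.
Cmax,ss = C₀/(1 − f) ≈ 0.759/0.2805 ≈ 2.706 mcg/mL.
Peak 2.7 mcg/mL vs MTC 5 mcg/mL: below toxic threshold.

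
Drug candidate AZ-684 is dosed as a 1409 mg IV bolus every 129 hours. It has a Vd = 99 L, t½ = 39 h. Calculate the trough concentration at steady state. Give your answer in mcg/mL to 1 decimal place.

τ/t½ = 129/39 ≈ 3.3077, so fraction remaining f = (1/2)^(129/39) ≈ 0.1010.
At steady state, accumulation factor R = 1/(1 − e^(−kτ)) ≈ 1.1123.
Single-dose peak C₀ = D/Vd = 1409/99 ≈ 14.232 mcg/mL.
Steady-state peak Cmax,ss = C₀·R ≈ 14.232 × 1.1123 ≈ 15.830 mcg/mL.
Steady-state trough Cmin,ss = Cmax,ss·f ≈ 15.830 × 0.1010 ≈ 1.599 mcg/mL.

1.6 mcg/mL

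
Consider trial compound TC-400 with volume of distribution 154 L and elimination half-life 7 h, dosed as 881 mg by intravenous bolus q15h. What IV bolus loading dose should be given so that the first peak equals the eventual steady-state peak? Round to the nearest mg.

f = (1/2)^(15/7) ≈ 0.226431; accumulation ratio R = 1/(1−f) ≈ 1.29271.
Loading dose to hit Cmax,ss on first dose: D_load = D_maint·R ≈ 881 × 1.29271 ≈ 1138.88 mg.

1139 mg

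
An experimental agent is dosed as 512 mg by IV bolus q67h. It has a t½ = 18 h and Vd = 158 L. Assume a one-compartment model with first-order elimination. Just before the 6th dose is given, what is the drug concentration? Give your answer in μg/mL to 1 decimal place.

f = (1/2)^(τ/t½) = (1/2)^(67/18) ≈ 0.0758.
C₀ = D/Vd = 512/158 ≈ 3.241 μg/mL.
Before the 6th dose, 5 doses have been given. Superposition: Cmin = C₀·(f + f² + … + f^5).
≈ 3.241 × (0.0758 + 0.0057 + 0.0004 + 0.0000 + 0.0000) ≈ 3.241 × 0.0819 ≈ 0.265 μg/mL.

0.3 μg/mL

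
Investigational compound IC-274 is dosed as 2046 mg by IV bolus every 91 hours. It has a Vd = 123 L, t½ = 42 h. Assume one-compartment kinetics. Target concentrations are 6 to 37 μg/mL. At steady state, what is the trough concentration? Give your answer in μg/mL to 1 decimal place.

4.8 μg/mL

Over one 91-h interval, 91/42 ≈ 2.1667 half-lives elapse, leaving f ≈ 0.2227 of each dose.
Each bolus raises the concentration by D/Vd = 2046/123 ≈ 16.634 μg/mL.
Steady-state trough Cmin,ss = C₀·f/(1−f) ≈ 16.634 × 0.2227/0.7773 ≈ 4.766 μg/mL.
Trough 4.8 μg/mL vs MEC 6 μg/mL: subtherapeutic.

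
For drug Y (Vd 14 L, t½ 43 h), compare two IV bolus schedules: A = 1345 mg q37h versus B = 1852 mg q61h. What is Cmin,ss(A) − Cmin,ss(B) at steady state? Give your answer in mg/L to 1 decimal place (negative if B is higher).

Regimen A: f = (1/2)^(37/43) ≈ 0.5508; Cmin,ss = (1345/14)·f/(1−f) ≈ 117.801 mg/L.
Regimen B: f = (1/2)^(61/43) ≈ 0.3741; Cmin,ss = (1852/14)·f/(1−f) ≈ 79.067 mg/L.
Difference ≈ 117.801 − 79.067 ≈ 38.734 mg/L.

38.7 mg/L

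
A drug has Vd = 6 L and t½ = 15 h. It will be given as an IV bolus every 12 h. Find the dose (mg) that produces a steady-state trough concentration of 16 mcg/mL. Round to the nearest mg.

τ/t½ = 12/15 ≈ 0.8, so f = (1/2)^(12/15) ≈ 0.574349.
Cmin,ss = (D/Vd)·f/(1−f), so D = Cmin,ss·Vd·(1−f)/f.
D = 16 × 6 × (1−f)/f ≈ 16 × 6 × 0.74110 ≈ 71.15 mg.

71 mg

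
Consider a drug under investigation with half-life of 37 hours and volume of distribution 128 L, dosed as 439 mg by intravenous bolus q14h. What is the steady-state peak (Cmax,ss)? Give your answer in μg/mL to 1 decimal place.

14.9 μg/mL

τ/t½ = 14/37 ≈ 0.37838, so fraction remaining f = (1/2)^(14/37) ≈ 0.7693.
At steady state, accumulation factor R = 1/(1 − e^(−kτ)) ≈ 4.3346.
Each bolus raises the concentration by D/Vd = 439/128 ≈ 3.430 μg/mL.
Steady-state peak Cmax,ss = C₀·R ≈ 3.430 × 4.3346 ≈ 14.868 μg/mL.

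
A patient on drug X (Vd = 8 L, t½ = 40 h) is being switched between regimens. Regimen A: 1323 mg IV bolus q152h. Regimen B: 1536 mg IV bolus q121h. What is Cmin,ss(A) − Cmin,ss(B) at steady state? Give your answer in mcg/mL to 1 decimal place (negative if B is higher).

-14.1 mcg/mL

Regimen A: f = (1/2)^(152/40) ≈ 0.0718; Cmin,ss = (1323/8)·f/(1−f) ≈ 12.792 mcg/mL.
Regimen B: f = (1/2)^(121/40) ≈ 0.1229; Cmin,ss = (1536/8)·f/(1−f) ≈ 26.903 mcg/mL.
Difference ≈ 12.792 − 26.903 ≈ -14.111 mcg/mL.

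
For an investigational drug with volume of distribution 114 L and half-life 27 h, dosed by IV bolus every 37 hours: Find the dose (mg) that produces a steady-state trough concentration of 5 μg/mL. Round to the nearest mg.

904 mg

τ/t½ = 37/27 ≈ 1.3704, so f = (1/2)^(37/27) ≈ 0.386792.
Cmin,ss = (D/Vd)·f/(1−f), so D = Cmin,ss·Vd·(1−f)/f.
D = 5 × 114 × (1−f)/f ≈ 5 × 114 × 1.58537 ≈ 903.66 mg.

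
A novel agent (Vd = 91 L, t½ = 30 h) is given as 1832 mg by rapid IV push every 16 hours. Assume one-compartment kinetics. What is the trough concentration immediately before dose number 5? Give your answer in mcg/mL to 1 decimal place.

34.8 mcg/mL

f = (1/2)^(τ/t½) = (1/2)^(16/30) ≈ 0.6910.
C₀ = D/Vd = 1832/91 ≈ 20.132 mcg/mL.
Before the 5th dose, 4 doses have been given. Superposition: Cmin = C₀·(f + f² + … + f^4).
≈ 20.132 × (0.6910 + 0.4775 + 0.3299 + 0.2280) ≈ 20.132 × 1.7264 ≈ 34.756 mcg/mL.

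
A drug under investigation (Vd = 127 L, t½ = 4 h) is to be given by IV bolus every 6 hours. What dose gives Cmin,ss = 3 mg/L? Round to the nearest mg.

697 mg

τ/t½ = 6/4 ≈ 1.5, so f = (1/2)^(6/4) ≈ 0.353553.
Cmin,ss = (D/Vd)·f/(1−f), so D = Cmin,ss·Vd·(1−f)/f.
D = 3 × 127 × (1−f)/f ≈ 3 × 127 × 1.82843 ≈ 696.63 mg.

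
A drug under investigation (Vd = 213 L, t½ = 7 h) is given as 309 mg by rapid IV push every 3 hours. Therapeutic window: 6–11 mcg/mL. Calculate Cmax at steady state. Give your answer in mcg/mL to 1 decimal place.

k = ln2/t½ = ln2/7 ≈ 0.099021 h⁻¹; fraction remaining f = e^(−kτ) = e^(−0.099021×3) ≈ 0.7430.
Accumulation ratio R = 1/(1 − f) ≈ 1/0.2570 ≈ 3.8911.
Each bolus raises the concentration by D/Vd = 309/213 ≈ 1.451 mcg/mL.
Steady-state peak Cmax,ss = C₀·R ≈ 1.451 × 3.8911 ≈ 5.646 mcg/mL.
Peak 5.6 mcg/mL vs MTC 11 mcg/mL: below toxic threshold.

5.6 mcg/mL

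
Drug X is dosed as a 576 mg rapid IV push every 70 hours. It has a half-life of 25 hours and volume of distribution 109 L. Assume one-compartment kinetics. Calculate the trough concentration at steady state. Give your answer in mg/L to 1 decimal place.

0.9 mg/L

Over one 70-h interval, 70/25 ≈ 2.8 half-lives elapse, leaving f ≈ 0.1436 of each dose.
Single-dose peak C₀ = D/Vd = 576/109 ≈ 5.284 mg/L.
Steady-state trough Cmin,ss = C₀·f/(1−f) ≈ 5.284 × 0.1436/0.8564 ≈ 0.886 mg/L.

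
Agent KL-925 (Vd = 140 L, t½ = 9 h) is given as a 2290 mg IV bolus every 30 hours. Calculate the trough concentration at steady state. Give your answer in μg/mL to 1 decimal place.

Over one 30-h interval, 30/9 ≈ 3.3333 half-lives elapse, leaving f ≈ 0.0992 of each dose.
At steady state, accumulation factor R = 1/(1 − e^(−kτ)) ≈ 1.1101.
Single-dose peak C₀ = D/Vd = 2290/140 ≈ 16.357 μg/mL.
Steady-state peak Cmax,ss = C₀·R ≈ 16.357 × 1.1101 ≈ 18.158 μg/mL.
Steady-state trough Cmin,ss = Cmax,ss·f ≈ 18.158 × 0.0992 ≈ 1.801 μg/mL.

1.8 μg/mL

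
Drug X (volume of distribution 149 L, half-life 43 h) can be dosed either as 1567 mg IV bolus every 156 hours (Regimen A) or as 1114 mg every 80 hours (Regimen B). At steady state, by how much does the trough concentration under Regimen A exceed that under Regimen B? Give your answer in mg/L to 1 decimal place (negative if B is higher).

-1.9 mg/L

Regimen A: f = (1/2)^(156/43) ≈ 0.0809; Cmin,ss = (1567/149)·f/(1−f) ≈ 0.926 mg/L.
Regimen B: f = (1/2)^(80/43) ≈ 0.2754; Cmin,ss = (1114/149)·f/(1−f) ≈ 2.842 mg/L.
Difference ≈ 0.926 − 2.842 ≈ -1.916 mg/L.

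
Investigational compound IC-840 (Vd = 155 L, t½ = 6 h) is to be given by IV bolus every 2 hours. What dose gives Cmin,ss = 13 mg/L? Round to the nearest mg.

τ/t½ = 2/6 ≈ 0.33333, so f = (1/2)^(2/6) ≈ 0.793701.
Cmin,ss = (D/Vd)·f/(1−f), so D = Cmin,ss·Vd·(1−f)/f.
D = 13 × 155 × (1−f)/f ≈ 13 × 155 × 0.25992 ≈ 523.74 mg.

524 mg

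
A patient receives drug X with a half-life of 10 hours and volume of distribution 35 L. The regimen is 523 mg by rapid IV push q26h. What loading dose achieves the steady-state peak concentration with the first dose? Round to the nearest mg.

f = (1/2)^(26/10) ≈ 0.164938; accumulation ratio R = 1/(1−f) ≈ 1.19752.
Loading dose to hit Cmax,ss on first dose: D_load = D_maint·R ≈ 523 × 1.19752 ≈ 626.30 mg.

626 mg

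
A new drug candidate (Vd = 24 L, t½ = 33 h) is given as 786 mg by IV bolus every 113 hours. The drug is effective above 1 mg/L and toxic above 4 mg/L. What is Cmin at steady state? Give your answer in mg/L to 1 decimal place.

Over one 113-h interval, 113/33 ≈ 3.4242 half-lives elapse, leaving f ≈ 0.0932 of each dose.
Single-dose peak C₀ = D/Vd = 786/24 ≈ 32.750 mg/L.
Steady-state trough Cmin,ss = C₀·f/(1−f) ≈ 32.750 × 0.0932/0.9068 ≈ 3.366 mg/L.
Trough 3.4 mg/L vs MEC 1 mg/L: adequate.

3.4 mg/L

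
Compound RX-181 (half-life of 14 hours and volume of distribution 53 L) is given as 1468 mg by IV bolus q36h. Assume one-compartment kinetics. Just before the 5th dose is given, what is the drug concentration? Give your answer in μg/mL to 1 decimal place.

f = (1/2)^(τ/t½) = (1/2)^(36/14) ≈ 0.1682.
C₀ = D/Vd = 1468/53 ≈ 27.698 μg/mL.
Before the 5th dose, 4 doses have been given. Superposition: Cmin = C₀·(f + f² + … + f^4).
≈ 27.698 × (0.1682 + 0.0283 + 0.0048 + 0.0008) ≈ 27.698 × 0.2021 ≈ 5.598 μg/mL.

5.6 μg/mL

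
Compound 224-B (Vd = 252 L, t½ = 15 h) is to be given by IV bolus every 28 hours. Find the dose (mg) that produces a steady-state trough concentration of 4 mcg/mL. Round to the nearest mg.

τ/t½ = 28/15 ≈ 1.8667, so f = (1/2)^(28/15) ≈ 0.274206.
Cmin,ss = (D/Vd)·f/(1−f), so D = Cmin,ss·Vd·(1−f)/f.
D = 4 × 252 × (1−f)/f ≈ 4 × 252 × 2.64689 ≈ 2668.07 mg.

2668 mg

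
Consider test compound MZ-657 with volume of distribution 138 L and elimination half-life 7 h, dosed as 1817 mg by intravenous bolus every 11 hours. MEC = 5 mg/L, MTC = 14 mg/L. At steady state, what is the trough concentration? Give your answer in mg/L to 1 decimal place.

k = ln2/t½ = ln2/7 ≈ 0.099021 h⁻¹; fraction remaining f = e^(−kτ) = e^(−0.099021×11) ≈ 0.3365.
Accumulation ratio R = 1/(1 − f) ≈ 1/0.6635 ≈ 1.5072.
Each bolus raises the concentration by D/Vd = 1817/138 ≈ 13.167 mg/L.
Cmax,ss = C₀/(1 − f) ≈ 13.167/0.6635 ≈ 19.845 mg/L.
One interval later, Cmin,ss = Cmax,ss·e^(−kτ) ≈ 19.845 × 0.3365 ≈ 6.678 mg/L.
Trough 6.7 mg/L vs MEC 5 mg/L: adequate.

6.7 mg/L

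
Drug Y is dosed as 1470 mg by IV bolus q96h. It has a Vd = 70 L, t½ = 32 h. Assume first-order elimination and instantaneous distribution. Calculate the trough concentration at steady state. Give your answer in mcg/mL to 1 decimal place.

3.0 mcg/mL

τ = 96 h = 3 half-lives, so f = (1/2)^3 = 0.125.
At steady state, R = 1/(1 − 0.125) = 8/7.
Single-dose peak C₀ = D/Vd = 1470/70 = 21 mcg/mL.
Steady-state peak Cmax,ss = C₀·R = 21 × 8/7 ≈ 24.000 mcg/mL.
Steady-state trough Cmin,ss = Cmax,ss·f ≈ 24.000 × 0.125 ≈ 3.000 mcg/mL.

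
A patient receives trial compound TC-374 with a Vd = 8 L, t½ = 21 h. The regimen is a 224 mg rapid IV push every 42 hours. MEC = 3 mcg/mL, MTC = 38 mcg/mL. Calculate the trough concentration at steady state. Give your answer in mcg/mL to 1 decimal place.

9.3 mcg/mL

τ = 42 h = 2 half-lives, so f = (1/2)^2 = 0.25.
At steady state, R = 1/(1 − 0.25) = 4/3.
Single-dose peak C₀ = D/Vd = 224/8 = 28 mcg/mL.
Steady-state peak Cmax,ss = C₀·R = 28 × 4/3 ≈ 37.333 mcg/mL.
Steady-state trough Cmin,ss = Cmax,ss·f ≈ 37.333 × 0.25 ≈ 9.333 mcg/mL.
Trough 9.3 mcg/mL vs MEC 3 mcg/mL: adequate.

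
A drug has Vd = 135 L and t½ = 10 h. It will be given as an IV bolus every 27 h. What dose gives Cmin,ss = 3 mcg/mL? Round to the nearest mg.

2227 mg

τ/t½ = 27/10 ≈ 2.7, so f = (1/2)^(27/10) ≈ 0.153893.
Cmin,ss = (D/Vd)·f/(1−f), so D = Cmin,ss·Vd·(1−f)/f.
D = 3 × 135 × (1−f)/f ≈ 3 × 135 × 5.49802 ≈ 2226.70 mg.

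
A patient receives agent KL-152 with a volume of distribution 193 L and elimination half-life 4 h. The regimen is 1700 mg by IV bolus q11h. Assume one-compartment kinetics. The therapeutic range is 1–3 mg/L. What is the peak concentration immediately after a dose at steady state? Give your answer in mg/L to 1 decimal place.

10.3 mg/L

Over one 11-h interval, 11/4 ≈ 2.75 half-lives elapse, leaving f ≈ 0.1487 of each dose.
Accumulation ratio R = 1/(1 − f) ≈ 1/0.8513 ≈ 1.1747.
Each bolus raises the concentration by D/Vd = 1700/193 ≈ 8.808 mg/L.
Cmax,ss = C₀/(1 − f) ≈ 8.808/0.8513 ≈ 10.347 mg/L.
Peak 10.3 mg/L vs MTC 3 mg/L: exceeds toxic threshold.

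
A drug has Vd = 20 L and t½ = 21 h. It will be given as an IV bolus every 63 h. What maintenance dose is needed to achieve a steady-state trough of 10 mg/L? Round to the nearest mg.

τ/t½ = 63/21 ≈ 3, so f = (1/2)^(63/21) ≈ 0.125000.
Cmin,ss = (D/Vd)·f/(1−f), so D = Cmin,ss·Vd·(1−f)/f.
D = 10 × 20 × (1−f)/f ≈ 10 × 20 × 7.00000 ≈ 1400.00 mg.

1400 mg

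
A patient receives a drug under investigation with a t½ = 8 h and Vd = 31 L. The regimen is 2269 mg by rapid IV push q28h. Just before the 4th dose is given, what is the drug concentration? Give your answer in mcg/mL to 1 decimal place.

7.1 mcg/mL

f = (1/2)^(τ/t½) = (1/2)^(28/8) ≈ 0.0884.
C₀ = D/Vd = 2269/31 ≈ 73.194 mcg/mL.
Before the 4th dose, 3 doses have been given. Superposition: Cmin = C₀·(f + f² + … + f^3).
≈ 73.194 × (0.0884 + 0.0078 + 0.0007) ≈ 73.194 × 0.0969 ≈ 7.092 mcg/mL.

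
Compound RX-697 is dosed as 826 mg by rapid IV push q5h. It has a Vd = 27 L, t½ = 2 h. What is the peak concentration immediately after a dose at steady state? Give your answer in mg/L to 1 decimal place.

τ/t½ = 5/2 ≈ 2.5, so fraction remaining f = (1/2)^(5/2) ≈ 0.1768.
Accumulation ratio R = 1/(1 − f) ≈ 1/0.8232 ≈ 1.2148.
Each bolus raises the concentration by D/Vd = 826/27 ≈ 30.593 mg/L.
Steady-state peak Cmax,ss = C₀·R ≈ 30.593 × 1.2148 ≈ 37.164 mg/L.

37.2 mg/L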